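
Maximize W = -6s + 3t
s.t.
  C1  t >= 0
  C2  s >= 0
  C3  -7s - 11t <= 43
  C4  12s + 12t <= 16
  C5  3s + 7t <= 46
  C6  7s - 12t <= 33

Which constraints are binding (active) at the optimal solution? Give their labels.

C2 and C4

Corner points and W = -6s + 3t:
  (0, 0) → W = 0
  (4/3, 0) → W = -8
  (0, 4/3) → W = 4

The maximum is at (0, 4/3). Substituting into each constraint, equality holds for C2 and C4; the remaining constraints have slack.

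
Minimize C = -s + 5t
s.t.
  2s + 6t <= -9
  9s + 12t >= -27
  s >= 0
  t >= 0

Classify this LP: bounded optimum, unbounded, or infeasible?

infeasible

The boundaries 2s + 6t = -9 and s = 0 meet at (0, -3/2), but that point violates t ≥ 0. Every candidate vertex is excluded by some other constraint, so the feasible region is empty.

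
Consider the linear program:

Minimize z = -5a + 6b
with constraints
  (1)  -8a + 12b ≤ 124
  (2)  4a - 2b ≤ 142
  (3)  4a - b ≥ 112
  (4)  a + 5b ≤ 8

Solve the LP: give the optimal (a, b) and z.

a = 41/2, b = -30, minimum z = -565/2

Extreme points and z = -5a + 6b:
  (41/2, -30) → z = -565/2
  (33, -5) → z = -195
  (568/21, -80/21) → z = -3320/21

The optimum lies where 4a - 2b = 142 and 4a - b = 112.
Solving simultaneously gives a = 41/2, b = -30.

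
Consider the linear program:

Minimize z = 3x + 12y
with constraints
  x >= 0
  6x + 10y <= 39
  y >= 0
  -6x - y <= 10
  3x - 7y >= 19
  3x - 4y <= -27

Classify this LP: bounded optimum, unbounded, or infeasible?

infeasible

The boundaries 6x + 10y = 39 and y = 0 meet at (13/2, 0), but that point violates 3x - 4y ≤ -27. Every candidate vertex is excluded by some other constraint, so the feasible region is empty.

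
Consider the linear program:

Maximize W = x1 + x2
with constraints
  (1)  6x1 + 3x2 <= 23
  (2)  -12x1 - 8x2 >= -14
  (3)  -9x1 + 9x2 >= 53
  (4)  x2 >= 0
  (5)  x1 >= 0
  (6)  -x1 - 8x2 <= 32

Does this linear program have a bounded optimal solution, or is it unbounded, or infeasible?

infeasible

The boundaries 6x1 + 3x2 = 23 and -9x1 + 9x2 = 53 meet at (16/27, 175/27), but that point violates -12x1 - 8x2 ≥ -14. Every candidate vertex is excluded by some other constraint, so the feasible region is empty.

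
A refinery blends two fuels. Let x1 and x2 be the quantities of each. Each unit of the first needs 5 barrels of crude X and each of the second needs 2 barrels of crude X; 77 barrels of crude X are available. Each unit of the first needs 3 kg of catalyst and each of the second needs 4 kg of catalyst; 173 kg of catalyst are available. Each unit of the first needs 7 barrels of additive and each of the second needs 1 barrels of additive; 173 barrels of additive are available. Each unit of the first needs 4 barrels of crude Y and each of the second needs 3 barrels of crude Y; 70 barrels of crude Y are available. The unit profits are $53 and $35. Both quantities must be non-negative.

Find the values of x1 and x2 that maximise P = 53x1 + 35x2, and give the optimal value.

Feasible corners and P = 53x1 + 35x2:
  (0, 0) → P = 0
  (0, 70/3) → P = 2450/3
  (77/5, 0) → P = 4081/5
  (13, 6) → P = 899

The binding constraints are 5x1 + 2x2 = 77 and 4x1 + 3x2 = 70.
Solving simultaneously gives x1 = 13, x2 = 6.

x1 = 13, x2 = 6, maximum P = 899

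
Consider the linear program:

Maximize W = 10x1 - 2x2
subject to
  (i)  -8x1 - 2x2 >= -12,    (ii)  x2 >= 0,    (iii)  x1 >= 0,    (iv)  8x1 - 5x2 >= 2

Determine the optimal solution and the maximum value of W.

Extreme points and W = 10x1 - 2x2:
  (3/2, 0) → W = 15
  (8/7, 10/7) → W = 60/7
  (1/4, 0) → W = 5/2

x1 = 3/2, x2 = 0, maximum W = 15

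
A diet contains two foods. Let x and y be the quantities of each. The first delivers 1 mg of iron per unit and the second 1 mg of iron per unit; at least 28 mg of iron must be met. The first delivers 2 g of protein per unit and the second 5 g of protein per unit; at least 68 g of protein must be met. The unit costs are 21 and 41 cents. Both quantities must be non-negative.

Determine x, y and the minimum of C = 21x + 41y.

Vertices and C = 21x + 41y:
  (0, 28) → C = 1148
  (34, 0) → C = 714
  (24, 4) → C = 668
The feasible region is unbounded (it extends along (0, 1), (1, 0)), but C strictly increases along every unbounded feasible direction, so there is no improving ray and the minimum is attained at a vertex.

At the optimal vertex, x + y = 28 and 2x + 5y = 68.
Solving simultaneously gives x = 24, y = 4.

x = 24, y = 4, minimum C = 668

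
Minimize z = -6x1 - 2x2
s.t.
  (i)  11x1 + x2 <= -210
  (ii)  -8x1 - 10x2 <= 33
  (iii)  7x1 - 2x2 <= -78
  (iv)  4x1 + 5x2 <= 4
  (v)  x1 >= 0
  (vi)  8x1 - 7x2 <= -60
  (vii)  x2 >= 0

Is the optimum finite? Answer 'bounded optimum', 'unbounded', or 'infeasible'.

infeasible

The boundaries 11x1 + x2 = -210 and -8x1 - 10x2 = 33 meet at (-689/34, 439/34), but that point violates x1 ≥ 0. Every candidate vertex is excluded by some other constraint, so the feasible region is empty.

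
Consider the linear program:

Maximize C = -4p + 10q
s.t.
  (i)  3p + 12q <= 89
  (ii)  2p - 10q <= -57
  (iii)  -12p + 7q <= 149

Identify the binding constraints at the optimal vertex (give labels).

Feasible corners and C = -4p + 10q:
  (103/27, 349/54) → C = 1333/27
  (-233/33, 101/11) → C = 3962/33
  (-1091/106, 193/53) → C = 4112/53

The maximum is at (-233/33, 101/11). Substituting into each constraint, equality holds for (i) and (iii); the remaining constraints have slack.

(i) and (iii)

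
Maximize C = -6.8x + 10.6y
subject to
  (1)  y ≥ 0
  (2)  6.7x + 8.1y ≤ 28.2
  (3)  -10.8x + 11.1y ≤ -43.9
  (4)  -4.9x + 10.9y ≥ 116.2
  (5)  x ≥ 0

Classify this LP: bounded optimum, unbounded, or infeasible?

infeasible

The boundaries y = 0 and 6.7x + 8.1y = 28.2 meet at (282/67, 0), but that point violates -4.9x + 10.9y ≥ 116.2. Every candidate vertex is excluded by some other constraint, so the feasible region is empty.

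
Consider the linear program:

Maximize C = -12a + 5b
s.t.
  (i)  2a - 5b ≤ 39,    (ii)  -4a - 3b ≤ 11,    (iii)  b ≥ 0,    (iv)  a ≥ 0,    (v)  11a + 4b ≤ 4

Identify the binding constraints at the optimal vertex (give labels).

Feasible corners and C = -12a + 5b:
  (0, 0) → C = 0
  (4/11, 0) → C = -48/11
  (0, 1) → C = 5

The maximum is at (0, 1). Substituting into each constraint, equality holds for (iv) and (v); the remaining constraints have slack.

(iv) and (v)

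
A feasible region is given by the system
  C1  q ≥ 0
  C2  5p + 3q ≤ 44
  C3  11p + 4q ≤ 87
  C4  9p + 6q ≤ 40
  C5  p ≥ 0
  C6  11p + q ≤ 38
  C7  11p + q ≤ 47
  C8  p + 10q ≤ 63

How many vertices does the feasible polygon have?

5

Of the 27 pairwise boundary intersections, those satisfying every inequality are:
  (0, 0)
  (38/11, 0)
  (188/57, 98/57)
  (11/42, 527/84)
  (0, 63/10)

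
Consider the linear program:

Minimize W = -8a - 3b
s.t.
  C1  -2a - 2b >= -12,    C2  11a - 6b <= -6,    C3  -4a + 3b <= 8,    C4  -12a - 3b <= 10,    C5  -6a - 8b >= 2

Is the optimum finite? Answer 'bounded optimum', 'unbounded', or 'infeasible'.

bounded optimum

Extreme points and W = -8a - 3b:
  (-26/35, -38/105) → W = 246/35
  (-15/31, 7/62) → W = 219/62
  (-37/39, 6/13) → W = 242/39
The feasible region has finitely many vertices and no improving ray; the minimum is 219/62 at (-15/31, 7/62).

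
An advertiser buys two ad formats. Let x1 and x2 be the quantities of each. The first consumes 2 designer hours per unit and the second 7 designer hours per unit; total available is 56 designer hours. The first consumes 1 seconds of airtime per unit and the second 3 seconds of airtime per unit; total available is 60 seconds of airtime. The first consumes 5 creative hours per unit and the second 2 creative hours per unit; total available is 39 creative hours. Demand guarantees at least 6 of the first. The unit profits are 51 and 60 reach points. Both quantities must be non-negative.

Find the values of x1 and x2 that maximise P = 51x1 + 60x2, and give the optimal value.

Vertices and P = 51x1 + 60x2:
  (39/5, 0) → P = 1989/5
  (6, 0) → P = 306
  (6, 9/2) → P = 576

x1 = 6, x2 = 9/2, maximum P = 576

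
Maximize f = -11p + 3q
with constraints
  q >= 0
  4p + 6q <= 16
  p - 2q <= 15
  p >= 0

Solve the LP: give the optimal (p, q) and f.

Extreme points and f = -11p + 3q:
  (4, 0) → f = -44
  (0, 0) → f = 0
  (0, 8/3) → f = 8

p = 0, q = 8/3, maximum f = 8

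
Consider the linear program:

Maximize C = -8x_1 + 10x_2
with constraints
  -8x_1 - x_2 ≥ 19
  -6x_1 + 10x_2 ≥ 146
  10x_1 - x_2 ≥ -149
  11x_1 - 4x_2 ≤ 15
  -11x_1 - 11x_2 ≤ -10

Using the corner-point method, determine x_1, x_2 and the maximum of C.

x_1 = -28/3, x_2 = 167/3, maximum C = 1894/3

Corner points and C = -8x_1 + 10x_2:
  (-168/43, 527/43) → C = 6614/43
  (-28/3, 167/3) → C = 1894/3
  (-753/88, 833/88) → C = 7177/44
  (-1629/121, 1739/121) → C = 30422/121

The optimum lies where -8x_1 - x_2 = 19 and 10x_1 - x_2 = -149.
Solving simultaneously gives x_1 = -28/3, x_2 = 167/3.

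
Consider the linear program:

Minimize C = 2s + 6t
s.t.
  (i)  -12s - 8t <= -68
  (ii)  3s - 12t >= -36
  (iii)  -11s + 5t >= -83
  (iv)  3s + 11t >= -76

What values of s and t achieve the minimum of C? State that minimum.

Extreme points and C = 2s + 6t:
  (22/7, 53/14) → C = 29
  (251/37, -62/37) → C = 130/37
  (392/39, 215/39) → C = 2074/39

The binding constraints are -12s - 8t = -68 and -11s + 5t = -83.
Solving simultaneously gives s = 251/37, t = -62/37.

s = 251/37, t = -62/37, minimum C = 130/37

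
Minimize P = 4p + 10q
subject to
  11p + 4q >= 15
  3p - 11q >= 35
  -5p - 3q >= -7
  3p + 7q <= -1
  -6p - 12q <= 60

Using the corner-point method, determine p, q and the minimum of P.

Vertices and P = 4p + 10q:
  (305/133, -340/133) → P = -2180/133
  (35/9, -125/18) → P = -485/9
  (91/32, -77/32) → P = -203/16
  (44/7, -57/7) → P = -394/7

p = 44/7, q = -57/7, minimum P = -394/7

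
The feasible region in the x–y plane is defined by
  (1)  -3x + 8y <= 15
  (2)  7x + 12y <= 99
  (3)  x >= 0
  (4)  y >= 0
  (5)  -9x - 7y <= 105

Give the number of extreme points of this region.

4

Intersecting each pair of boundary lines and keeping only the points that satisfy every inequality leaves:
  (153/23, 201/46)
  (0, 15/8)
  (99/7, 0)
  (0, 0)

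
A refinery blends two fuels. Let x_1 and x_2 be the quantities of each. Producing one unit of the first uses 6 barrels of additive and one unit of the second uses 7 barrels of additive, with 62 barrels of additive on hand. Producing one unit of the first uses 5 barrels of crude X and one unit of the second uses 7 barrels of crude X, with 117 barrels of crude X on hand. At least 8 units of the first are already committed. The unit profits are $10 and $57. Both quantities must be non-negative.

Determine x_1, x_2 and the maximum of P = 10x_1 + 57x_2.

x_1 = 8, x_2 = 2, maximum P = 194

Extreme points and P = 10x_1 + 57x_2:
  (31/3, 0) → P = 310/3
  (8, 0) → P = 80
  (8, 2) → P = 194

At the optimal vertex, 6x_1 + 7x_2 = 62 and x_1 = 8.
Solving simultaneously gives x_1 = 8, x_2 = 2.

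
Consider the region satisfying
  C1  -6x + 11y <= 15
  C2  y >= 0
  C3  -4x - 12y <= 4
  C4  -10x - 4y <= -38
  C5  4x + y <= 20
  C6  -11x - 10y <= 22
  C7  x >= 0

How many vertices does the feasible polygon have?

4

Pairwise boundary intersections that survive every other constraint:
  (179/67, 189/67)
  (41/10, 18/5)
  (19/5, 0)
  (5, 0)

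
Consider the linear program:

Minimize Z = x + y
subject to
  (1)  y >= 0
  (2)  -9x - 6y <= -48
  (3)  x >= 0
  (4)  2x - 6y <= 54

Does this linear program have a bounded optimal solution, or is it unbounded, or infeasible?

bounded optimum

Extreme points and Z = x + y:
  (16/3, 0) → Z = 16/3
  (27, 0) → Z = 27
  (0, 8) → Z = 8
The feasible region has finitely many vertices and no improving ray; the minimum is 16/3 at (16/3, 0).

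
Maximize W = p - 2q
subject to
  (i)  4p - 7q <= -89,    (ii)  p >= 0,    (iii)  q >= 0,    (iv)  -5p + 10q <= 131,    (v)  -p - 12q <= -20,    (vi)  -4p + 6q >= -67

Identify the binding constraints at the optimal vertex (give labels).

(i) and (ii)

Extreme points and W = p - 2q:
  (0, 89/7) → W = -178/7
  (27/5, 79/5) → W = -131/5
  (0, 131/10) → W = -131/5

The maximum is at (0, 89/7). Substituting into each constraint, equality holds for (i) and (ii); the remaining constraints have slack.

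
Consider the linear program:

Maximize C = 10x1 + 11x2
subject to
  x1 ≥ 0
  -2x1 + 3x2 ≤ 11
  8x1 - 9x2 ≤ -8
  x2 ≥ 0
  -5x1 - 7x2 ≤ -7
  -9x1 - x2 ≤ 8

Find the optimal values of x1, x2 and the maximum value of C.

Corner points and C = 10x1 + 11x2:
  (0, 11/3) → C = 121/3
  (0, 1) → C = 11
  (25/2, 12) → C = 257
  (7/101, 96/101) → C = 1126/101

The optimum lies where -2x1 + 3x2 = 11 and 8x1 - 9x2 = -8.
Solving simultaneously gives x1 = 25/2, x2 = 12.

x1 = 25/2, x2 = 12, maximum C = 257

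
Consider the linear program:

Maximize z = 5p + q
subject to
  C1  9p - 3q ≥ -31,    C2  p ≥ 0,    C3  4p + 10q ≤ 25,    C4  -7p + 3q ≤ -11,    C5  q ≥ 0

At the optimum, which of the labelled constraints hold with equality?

Corner points and z = 5p + q:
  (185/82, 131/82) → z = 528/41
  (25/4, 0) → z = 125/4
  (11/7, 0) → z = 55/7

The maximum is at (25/4, 0). Substituting into each constraint, equality holds for C3 and C5; the remaining constraints have slack.

C3 and C5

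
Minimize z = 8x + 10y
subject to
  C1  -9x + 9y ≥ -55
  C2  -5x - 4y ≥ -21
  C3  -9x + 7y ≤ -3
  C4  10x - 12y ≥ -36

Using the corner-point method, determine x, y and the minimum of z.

Corner points and z = 8x + 10y:
  (409/81, -86/81) → z = 268/9
  (-179/9, -26) → z = -3772/9
  (159/71, 174/71) → z = 3012/71

x = -179/9, y = -26, minimum z = -3772/9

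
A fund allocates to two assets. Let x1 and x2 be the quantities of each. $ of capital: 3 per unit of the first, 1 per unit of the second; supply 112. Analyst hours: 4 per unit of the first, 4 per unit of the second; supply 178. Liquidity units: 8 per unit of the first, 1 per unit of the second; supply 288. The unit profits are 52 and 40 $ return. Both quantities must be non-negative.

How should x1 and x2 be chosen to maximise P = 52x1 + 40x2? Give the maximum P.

x1 = 135/4, x2 = 43/4, maximum P = 2185

The binding constraints are 3x1 + x2 = 112 and 4x1 + 4x2 = 178.
Solving simultaneously gives x1 = 135/4, x2 = 43/4.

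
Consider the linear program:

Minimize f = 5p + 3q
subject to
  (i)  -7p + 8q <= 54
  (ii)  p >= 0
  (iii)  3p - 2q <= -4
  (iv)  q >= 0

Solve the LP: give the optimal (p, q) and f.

p = 0, q = 2, minimum f = 6

Feasible corners and f = 5p + 3q:
  (0, 27/4) → f = 81/4
  (38/5, 67/5) → f = 391/5
  (0, 2) → f = 6

The binding constraints are p = 0 and 3p - 2q = -4.
Solving simultaneously gives p = 0, q = 2.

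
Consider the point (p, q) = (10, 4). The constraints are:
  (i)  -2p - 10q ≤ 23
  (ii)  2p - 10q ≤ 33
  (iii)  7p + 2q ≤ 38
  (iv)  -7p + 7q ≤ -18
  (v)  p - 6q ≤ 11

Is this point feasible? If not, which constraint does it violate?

Constraint (iii): 7p + 2q = 78, which is not ≤ 38. All other constraints are satisfied.

not feasible — violates (iii)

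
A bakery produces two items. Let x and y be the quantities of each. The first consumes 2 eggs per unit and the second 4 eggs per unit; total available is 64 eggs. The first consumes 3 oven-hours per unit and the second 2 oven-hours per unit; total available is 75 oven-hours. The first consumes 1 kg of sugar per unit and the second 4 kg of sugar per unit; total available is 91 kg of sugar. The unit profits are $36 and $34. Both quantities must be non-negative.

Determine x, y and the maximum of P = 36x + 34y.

x = 43/2, y = 21/4, maximum P = 1905/2

Extreme points and P = 36x + 34y:
  (0, 0) → P = 0
  (0, 16) → P = 544
  (25, 0) → P = 900
  (43/2, 21/4) → P = 1905/2

The optimum lies where 2x + 4y = 64 and 3x + 2y = 75.
Solving simultaneously gives x = 43/2, y = 21/4.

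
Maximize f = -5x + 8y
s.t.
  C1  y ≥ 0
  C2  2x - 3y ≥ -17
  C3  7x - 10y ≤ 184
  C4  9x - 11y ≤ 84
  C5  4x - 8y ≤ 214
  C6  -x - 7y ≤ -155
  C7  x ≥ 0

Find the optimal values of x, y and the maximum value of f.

x = 439/5, y = 321/5, maximum f = 373/5

Feasible corners and f = -5x + 8y:
  (439/5, 321/5) → f = 373/5
  (346/17, 327/17) → f = 886/17
  (2293/74, 1311/74) → f = -977/74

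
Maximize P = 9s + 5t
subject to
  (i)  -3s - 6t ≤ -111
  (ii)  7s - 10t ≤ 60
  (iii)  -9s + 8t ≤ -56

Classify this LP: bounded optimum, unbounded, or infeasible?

From the feasible point (245/12, 199/24), moving in the direction (10, 7) keeps every constraint satisfied while P increases without bound.

unbounded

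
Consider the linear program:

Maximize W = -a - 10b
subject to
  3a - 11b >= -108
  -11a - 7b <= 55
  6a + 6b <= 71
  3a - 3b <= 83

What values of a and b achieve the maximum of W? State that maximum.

Extreme points and W = -a - 10b:
  (-1361/142, 1023/142) → W = -8869/142
  (19/12, 41/4) → W = -1249/12
  (208/27, -539/27) → W = 5182/27
  (79/4, -95/12) → W = 713/12

a = 208/27, b = -539/27, maximum W = 5182/27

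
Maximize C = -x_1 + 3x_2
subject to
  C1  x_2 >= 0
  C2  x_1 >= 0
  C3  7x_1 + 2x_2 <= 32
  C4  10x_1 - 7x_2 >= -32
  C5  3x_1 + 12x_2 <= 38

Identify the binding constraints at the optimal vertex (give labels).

Corner points and C = -x_1 + 3x_2:
  (0, 0) → C = 0
  (32/7, 0) → C = -32/7
  (0, 19/6) → C = 19/2
  (154/39, 85/39) → C = 101/39

The maximum is at (0, 19/6). Substituting into each constraint, equality holds for C2 and C5; the remaining constraints have slack.

C2 and C5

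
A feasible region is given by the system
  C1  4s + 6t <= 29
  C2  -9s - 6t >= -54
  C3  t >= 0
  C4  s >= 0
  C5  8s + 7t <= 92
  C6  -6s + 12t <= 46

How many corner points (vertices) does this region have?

The feasible vertices (each the meet of two boundaries and inside every other half-plane) are:
  (5, 3/2)
  (6/7, 179/42)
  (6, 0)
  (0, 0)
  (0, 23/6)

5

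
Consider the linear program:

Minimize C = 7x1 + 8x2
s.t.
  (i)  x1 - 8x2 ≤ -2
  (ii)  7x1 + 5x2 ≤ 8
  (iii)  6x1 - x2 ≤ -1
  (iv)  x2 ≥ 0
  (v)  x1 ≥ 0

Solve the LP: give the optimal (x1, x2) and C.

x1 = 0, x2 = 1, minimum C = 8

Extreme points and C = 7x1 + 8x2:
  (3/37, 55/37) → C = 461/37
  (0, 8/5) → C = 64/5
  (0, 1) → C = 8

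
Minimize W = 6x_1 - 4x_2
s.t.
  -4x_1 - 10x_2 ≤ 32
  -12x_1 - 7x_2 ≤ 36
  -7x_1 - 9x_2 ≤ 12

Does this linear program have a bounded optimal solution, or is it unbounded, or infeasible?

unbounded

From the feasible point (84/17, -88/17), moving in the direction (-7, 12) keeps every constraint satisfied while W decreases without bound.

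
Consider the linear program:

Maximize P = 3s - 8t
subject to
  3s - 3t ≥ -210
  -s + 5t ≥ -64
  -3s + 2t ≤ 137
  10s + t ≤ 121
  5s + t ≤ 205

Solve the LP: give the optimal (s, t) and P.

Corner points and P = 3s - 8t:
  (3, 73) → P = -575
  (51/11, 821/11) → P = -6415/11
  (-813/13, -329/13) → P = 193/13
  (223/17, -173/17) → P = 2053/17

s = 223/17, t = -173/17, maximum P = 2053/17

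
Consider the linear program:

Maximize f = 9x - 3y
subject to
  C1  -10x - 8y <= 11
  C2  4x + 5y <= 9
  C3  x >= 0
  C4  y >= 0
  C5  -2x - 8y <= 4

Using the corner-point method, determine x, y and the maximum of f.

x = 9/4, y = 0, maximum f = 81/4

Extreme points and f = 9x - 3y:
  (0, 9/5) → f = -27/5
  (9/4, 0) → f = 81/4
  (0, 0) → f = 0

At the optimal vertex, 4x + 5y = 9 and y = 0.
Solving simultaneously gives x = 9/4, y = 0.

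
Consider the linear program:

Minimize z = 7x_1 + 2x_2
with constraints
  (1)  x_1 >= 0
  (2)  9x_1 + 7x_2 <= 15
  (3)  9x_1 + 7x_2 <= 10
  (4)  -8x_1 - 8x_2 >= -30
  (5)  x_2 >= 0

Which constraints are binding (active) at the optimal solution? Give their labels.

(1) and (5)

Feasible corners and z = 7x_1 + 2x_2:
  (0, 10/7) → z = 20/7
  (0, 0) → z = 0
  (10/9, 0) → z = 70/9

The minimum is at (0, 0). Substituting into each constraint, equality holds for (1) and (5); the remaining constraints have slack.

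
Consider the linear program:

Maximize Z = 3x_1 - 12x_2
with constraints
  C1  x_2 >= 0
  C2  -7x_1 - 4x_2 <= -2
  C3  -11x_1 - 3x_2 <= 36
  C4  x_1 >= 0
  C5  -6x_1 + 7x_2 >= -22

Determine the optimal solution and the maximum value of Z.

The feasible region is unbounded (it extends along (0, 1), (7, 6)), but Z strictly decreases along every unbounded feasible direction, so there is no improving ray and the maximum is attained at a vertex.

x_1 = 11/3, x_2 = 0, maximum Z = 11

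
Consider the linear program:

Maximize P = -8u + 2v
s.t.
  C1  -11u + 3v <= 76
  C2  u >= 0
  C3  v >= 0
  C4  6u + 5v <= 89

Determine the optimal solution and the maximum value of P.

u = 0, v = 89/5, maximum P = 178/5

Feasible corners and P = -8u + 2v:
  (0, 0) → P = 0
  (0, 89/5) → P = 178/5
  (89/6, 0) → P = -356/3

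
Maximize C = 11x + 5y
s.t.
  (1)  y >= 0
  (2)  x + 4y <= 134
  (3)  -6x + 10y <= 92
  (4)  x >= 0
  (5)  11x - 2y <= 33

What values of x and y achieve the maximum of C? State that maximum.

x = 257/49, y = 605/49, maximum C = 836/7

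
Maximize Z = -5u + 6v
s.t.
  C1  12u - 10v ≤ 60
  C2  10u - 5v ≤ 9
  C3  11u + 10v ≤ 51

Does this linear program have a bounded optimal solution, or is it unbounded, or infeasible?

unbounded

From the feasible point (-21/4, -123/10), moving in the direction (-10, 11) keeps every constraint satisfied while Z increases without bound.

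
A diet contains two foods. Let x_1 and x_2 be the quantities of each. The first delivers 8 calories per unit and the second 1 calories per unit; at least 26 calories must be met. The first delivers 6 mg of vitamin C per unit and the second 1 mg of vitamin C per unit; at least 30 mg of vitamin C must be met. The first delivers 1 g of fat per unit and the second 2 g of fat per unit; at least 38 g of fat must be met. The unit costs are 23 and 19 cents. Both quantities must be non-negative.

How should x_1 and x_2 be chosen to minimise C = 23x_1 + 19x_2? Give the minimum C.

x_1 = 2, x_2 = 18, minimum C = 388

Corner points and C = 23x_1 + 19x_2:
  (0, 30) → C = 570
  (38, 0) → C = 874
  (2, 18) → C = 388
The feasible region is unbounded (it extends along (0, 1), (1, 0)), but C strictly increases along every unbounded feasible direction, so there is no improving ray and the minimum is attained at a vertex.

The optimum lies where 6x_1 + x_2 = 30 and x_1 + 2x_2 = 38.
Solving simultaneously gives x_1 = 2, x_2 = 18.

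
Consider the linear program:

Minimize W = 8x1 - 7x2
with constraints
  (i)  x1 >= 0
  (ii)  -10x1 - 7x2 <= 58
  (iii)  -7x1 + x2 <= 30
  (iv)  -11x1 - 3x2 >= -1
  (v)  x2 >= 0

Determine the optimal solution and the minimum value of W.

Corner points and W = 8x1 - 7x2:
  (0, 1/3) → W = -7/3
  (0, 0) → W = 0
  (1/11, 0) → W = 8/11

The binding constraints are x1 = 0 and -11x1 - 3x2 = -1.
Solving simultaneously gives x1 = 0, x2 = 1/3.

x1 = 0, x2 = 1/3, minimum W = -7/3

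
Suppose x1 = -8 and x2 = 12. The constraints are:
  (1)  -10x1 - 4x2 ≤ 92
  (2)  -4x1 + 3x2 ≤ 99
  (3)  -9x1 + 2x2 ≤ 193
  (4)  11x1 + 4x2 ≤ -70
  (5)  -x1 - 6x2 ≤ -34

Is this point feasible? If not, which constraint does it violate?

not feasible — violates (4)

Constraint (4): 11x1 + 4x2 = -40, which is not ≤ -70. All other constraints are satisfied.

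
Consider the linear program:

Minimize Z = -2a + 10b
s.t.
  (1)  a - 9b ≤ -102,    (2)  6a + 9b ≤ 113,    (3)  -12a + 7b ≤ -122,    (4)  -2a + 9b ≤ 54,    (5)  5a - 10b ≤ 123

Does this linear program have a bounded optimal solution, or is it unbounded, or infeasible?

The boundaries a - 9b = -102 and -2a + 9b = 54 meet at (48, 50/3), but that point violates 6a + 9b ≤ 113. Every candidate vertex is excluded by some other constraint, so the feasible region is empty.

infeasible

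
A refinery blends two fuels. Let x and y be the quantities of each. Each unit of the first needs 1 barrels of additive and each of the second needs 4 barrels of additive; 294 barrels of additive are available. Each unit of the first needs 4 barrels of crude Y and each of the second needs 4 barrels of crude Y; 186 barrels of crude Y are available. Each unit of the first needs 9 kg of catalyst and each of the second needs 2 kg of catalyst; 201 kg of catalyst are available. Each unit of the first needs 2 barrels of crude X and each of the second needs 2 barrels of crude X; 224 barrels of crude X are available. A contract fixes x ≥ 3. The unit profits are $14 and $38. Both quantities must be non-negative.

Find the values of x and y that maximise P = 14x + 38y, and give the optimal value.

Vertices and P = 14x + 38y:
  (67/3, 0) → P = 938/3
  (3, 0) → P = 42
  (108/7, 435/14) → P = 9777/7
  (3, 87/2) → P = 1695

x = 3, y = 87/2, maximum P = 1695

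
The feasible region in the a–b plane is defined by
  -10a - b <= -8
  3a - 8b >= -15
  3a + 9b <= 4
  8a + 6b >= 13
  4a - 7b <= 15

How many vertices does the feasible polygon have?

Pairwise boundary intersections that survive every other constraint:
  (31/18, -7/54)
  (163/57, -29/57)
  (181/80, -17/20)

3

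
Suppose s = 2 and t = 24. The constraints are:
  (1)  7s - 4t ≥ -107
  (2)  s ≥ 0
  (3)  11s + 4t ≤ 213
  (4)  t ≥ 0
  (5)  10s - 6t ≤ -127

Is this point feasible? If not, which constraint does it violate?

not feasible — violates (5)

Constraint (5): 10s - 6t = -124, which is not ≤ -127. All other constraints are satisfied.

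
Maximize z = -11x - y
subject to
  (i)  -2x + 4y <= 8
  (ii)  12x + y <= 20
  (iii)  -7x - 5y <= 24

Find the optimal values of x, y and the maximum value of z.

x = -68/19, y = 4/19, maximum z = 744/19

Extreme points and z = -11x - y:
  (36/25, 68/25) → z = -464/25
  (-68/19, 4/19) → z = 744/19
  (124/53, -428/53) → z = -936/53

The optimum lies where -2x + 4y = 8 and -7x - 5y = 24.
Solving simultaneously gives x = -68/19, y = 4/19.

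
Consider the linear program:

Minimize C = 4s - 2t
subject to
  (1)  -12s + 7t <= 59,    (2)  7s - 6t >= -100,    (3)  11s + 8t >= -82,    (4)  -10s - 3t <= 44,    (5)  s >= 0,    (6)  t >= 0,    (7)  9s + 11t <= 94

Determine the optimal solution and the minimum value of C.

s = 0, t = 59/7, minimum C = -118/7

Extreme points and C = 4s - 2t:
  (0, 59/7) → C = -118/7
  (3/65, 553/65) → C = -1094/65
  (0, 0) → C = 0
  (94/9, 0) → C = 376/9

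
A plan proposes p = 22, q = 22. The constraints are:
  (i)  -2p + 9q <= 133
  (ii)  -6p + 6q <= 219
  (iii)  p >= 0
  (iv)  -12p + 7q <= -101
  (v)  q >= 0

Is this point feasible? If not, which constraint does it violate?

Constraint (i): -2p + 9q = 154, which is not ≤ 133. All other constraints are satisfied.

not feasible — violates (i)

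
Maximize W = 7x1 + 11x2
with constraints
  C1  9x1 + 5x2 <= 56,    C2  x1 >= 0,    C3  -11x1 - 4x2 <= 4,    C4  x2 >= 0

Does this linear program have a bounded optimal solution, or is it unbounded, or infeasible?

bounded optimum

Feasible corners and W = 7x1 + 11x2:
  (0, 56/5) → W = 616/5
  (56/9, 0) → W = 392/9
  (0, 0) → W = 0
The feasible region has finitely many vertices and no improving ray; the maximum is 616/5 at (0, 56/5).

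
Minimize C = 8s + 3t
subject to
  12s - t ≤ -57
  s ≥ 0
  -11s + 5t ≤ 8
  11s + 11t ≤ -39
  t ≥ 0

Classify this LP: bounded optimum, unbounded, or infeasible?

infeasible

The boundaries 11s + 11t = -39 and t = 0 meet at (-39/11, 0), but that point violates 12s - t ≤ -57. Every candidate vertex is excluded by some other constraint, so the feasible region is empty.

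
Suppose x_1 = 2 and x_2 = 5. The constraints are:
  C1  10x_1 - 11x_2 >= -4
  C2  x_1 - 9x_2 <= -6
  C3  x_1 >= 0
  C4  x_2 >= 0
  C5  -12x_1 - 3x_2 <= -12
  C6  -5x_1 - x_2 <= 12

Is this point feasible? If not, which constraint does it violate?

Constraint C1: 10x_1 - 11x_2 = -35, which is not ≥ -4. All other constraints are satisfied.

not feasible — violates C1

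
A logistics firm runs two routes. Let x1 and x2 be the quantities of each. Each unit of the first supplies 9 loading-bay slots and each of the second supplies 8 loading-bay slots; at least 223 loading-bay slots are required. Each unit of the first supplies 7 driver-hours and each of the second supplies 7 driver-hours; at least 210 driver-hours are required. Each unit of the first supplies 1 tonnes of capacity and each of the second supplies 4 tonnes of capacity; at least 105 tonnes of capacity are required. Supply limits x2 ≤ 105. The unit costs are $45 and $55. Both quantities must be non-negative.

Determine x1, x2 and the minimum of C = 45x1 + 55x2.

Corner points and C = 45x1 + 55x2:
  (0, 30) → C = 1650
  (0, 105) → C = 5775
  (105, 0) → C = 4725
  (5, 25) → C = 1600
The feasible region is unbounded (it extends along (1, 0)), but C strictly increases along every unbounded feasible direction, so there is no improving ray and the minimum is attained at a vertex.

The optimum lies where 7x1 + 7x2 = 210 and x1 + 4x2 = 105.
Solving simultaneously gives x1 = 5, x2 = 25.

x1 = 5, x2 = 25, minimum C = 1600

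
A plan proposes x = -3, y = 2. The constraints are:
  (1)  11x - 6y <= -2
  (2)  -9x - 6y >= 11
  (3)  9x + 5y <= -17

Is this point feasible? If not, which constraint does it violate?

feasible

(1): -45 ≤ -2 ✓
(2): 15 ≥ 11 ✓
(3): -17 ≤ -17 ✓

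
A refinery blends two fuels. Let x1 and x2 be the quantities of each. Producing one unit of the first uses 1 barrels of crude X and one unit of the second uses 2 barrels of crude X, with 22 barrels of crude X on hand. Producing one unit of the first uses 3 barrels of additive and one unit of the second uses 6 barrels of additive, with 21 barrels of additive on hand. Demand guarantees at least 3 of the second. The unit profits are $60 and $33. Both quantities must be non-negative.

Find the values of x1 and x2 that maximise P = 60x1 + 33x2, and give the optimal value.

Feasible corners and P = 60x1 + 33x2:
  (0, 7/2) → P = 231/2
  (0, 3) → P = 99
  (1, 3) → P = 159

x1 = 1, x2 = 3, maximum P = 159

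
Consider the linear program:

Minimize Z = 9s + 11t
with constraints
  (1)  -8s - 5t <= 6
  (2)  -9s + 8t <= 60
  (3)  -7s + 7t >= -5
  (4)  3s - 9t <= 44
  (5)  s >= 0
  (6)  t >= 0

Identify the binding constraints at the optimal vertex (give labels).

Corner points and Z = 9s + 11t:
  (0, 15/2) → Z = 165/2
  (5/7, 0) → Z = 45/7
  (0, 0) → Z = 0
The feasible region is unbounded (it extends along (1, 1), (8, 9)), but Z strictly increases along every unbounded feasible direction, so there is no improving ray and the minimum is attained at a vertex.

The minimum is at (0, 0). Substituting into each constraint, equality holds for (5) and (6); the remaining constraints have slack.

(5) and (6)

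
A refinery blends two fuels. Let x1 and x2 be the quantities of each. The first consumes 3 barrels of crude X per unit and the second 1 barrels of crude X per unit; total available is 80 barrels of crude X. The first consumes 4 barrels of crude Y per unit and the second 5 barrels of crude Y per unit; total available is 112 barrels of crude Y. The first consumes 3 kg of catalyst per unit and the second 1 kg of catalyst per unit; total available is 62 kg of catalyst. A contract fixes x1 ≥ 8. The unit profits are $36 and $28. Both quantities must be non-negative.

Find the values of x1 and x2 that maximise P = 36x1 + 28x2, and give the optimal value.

Corner points and P = 36x1 + 28x2:
  (62/3, 0) → P = 744
  (8, 0) → P = 288
  (18, 8) → P = 872
  (8, 16) → P = 736

The binding constraints are 4x1 + 5x2 = 112 and 3x1 + x2 = 62.
Solving simultaneously gives x1 = 18, x2 = 8.

x1 = 18, x2 = 8, maximum P = 872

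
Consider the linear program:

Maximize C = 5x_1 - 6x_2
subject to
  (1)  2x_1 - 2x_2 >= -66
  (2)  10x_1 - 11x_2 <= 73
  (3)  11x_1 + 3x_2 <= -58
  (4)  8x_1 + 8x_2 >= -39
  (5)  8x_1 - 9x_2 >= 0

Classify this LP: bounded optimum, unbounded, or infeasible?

The boundaries 2x_1 - 2x_2 = -66 and 10x_1 - 11x_2 = 73 meet at (-436, -403), but that point violates 8x_1 + 8x_2 ≥ -39. Every candidate vertex is excluded by some other constraint, so the feasible region is empty.

infeasible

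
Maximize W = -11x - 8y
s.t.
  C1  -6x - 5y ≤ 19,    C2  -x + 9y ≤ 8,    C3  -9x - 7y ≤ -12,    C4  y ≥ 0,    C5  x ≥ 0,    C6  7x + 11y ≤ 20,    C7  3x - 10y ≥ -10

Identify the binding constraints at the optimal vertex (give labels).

C2 and C3

Vertices and W = -11x - 8y:
  (13/22, 21/22) → W = -311/22
  (46/37, 38/37) → W = -810/37
  (4/3, 0) → W = -44/3
  (20/7, 0) → W = -220/7

The maximum is at (13/22, 21/22). Substituting into each constraint, equality holds for C2 and C3; the remaining constraints have slack.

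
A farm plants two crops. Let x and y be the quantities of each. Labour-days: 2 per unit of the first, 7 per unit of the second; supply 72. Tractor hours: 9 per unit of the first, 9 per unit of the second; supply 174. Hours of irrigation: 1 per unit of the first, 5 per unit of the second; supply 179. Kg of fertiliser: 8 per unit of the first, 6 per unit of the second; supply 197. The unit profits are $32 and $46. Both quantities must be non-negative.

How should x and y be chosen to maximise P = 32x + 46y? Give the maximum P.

At the optimal vertex, 2x + 7y = 72 and 9x + 9y = 174.
Solving simultaneously gives x = 38/3, y = 20/3.

x = 38/3, y = 20/3, maximum P = 712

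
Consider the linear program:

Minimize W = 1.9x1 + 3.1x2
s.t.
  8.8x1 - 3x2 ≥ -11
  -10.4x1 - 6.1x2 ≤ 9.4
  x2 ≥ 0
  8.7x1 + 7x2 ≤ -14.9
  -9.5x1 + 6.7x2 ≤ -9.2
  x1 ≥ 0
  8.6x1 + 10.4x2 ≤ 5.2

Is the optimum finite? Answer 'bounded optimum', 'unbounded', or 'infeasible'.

infeasible

The boundaries -10.4x1 - 6.1x2 = 9.4 and 8.7x1 + 7x2 = -14.9 meet at (2509/1973, -7318/1973), but that point violates x2 ≥ 0. Every candidate vertex is excluded by some other constraint, so the feasible region is empty.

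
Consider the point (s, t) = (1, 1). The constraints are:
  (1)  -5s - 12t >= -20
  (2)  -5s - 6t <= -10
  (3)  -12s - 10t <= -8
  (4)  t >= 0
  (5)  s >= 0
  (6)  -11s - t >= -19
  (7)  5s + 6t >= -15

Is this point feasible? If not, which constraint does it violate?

(1): -17 ≥ -20 ✓
(2): -11 ≤ -10 ✓
(3): -22 ≤ -8 ✓
(4): 1 ≥ 0 ✓
(5): 1 ≥ 0 ✓
(6): -12 ≥ -19 ✓
(7): 11 ≥ -15 ✓

feasible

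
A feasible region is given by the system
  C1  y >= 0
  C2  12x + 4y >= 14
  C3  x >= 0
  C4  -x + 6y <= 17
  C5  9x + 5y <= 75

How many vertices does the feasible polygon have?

Intersecting each pair of boundary lines and keeping only the points that satisfy every inequality leaves:
  (7/6, 0)
  (25/3, 0)
  (4/19, 109/38)
  (365/59, 228/59)

4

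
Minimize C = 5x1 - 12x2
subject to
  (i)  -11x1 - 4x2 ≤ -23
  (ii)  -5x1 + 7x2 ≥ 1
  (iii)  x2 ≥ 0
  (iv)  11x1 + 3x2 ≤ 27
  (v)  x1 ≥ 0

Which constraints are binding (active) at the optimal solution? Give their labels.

(iv) and (v)

Extreme points and C = 5x1 - 12x2:
  (157/97, 126/97) → C = -727/97
  (0, 23/4) → C = -69
  (93/46, 73/46) → C = -411/46
  (0, 9) → C = -108

The minimum is at (0, 9). Substituting into each constraint, equality holds for (iv) and (v); the remaining constraints have slack.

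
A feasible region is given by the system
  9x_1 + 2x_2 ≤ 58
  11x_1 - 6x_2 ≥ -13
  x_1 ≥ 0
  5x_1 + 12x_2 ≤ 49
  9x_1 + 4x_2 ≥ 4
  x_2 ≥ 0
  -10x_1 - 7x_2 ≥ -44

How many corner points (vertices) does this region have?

6

The feasible vertices (each the meet of two boundaries and inside every other half-plane) are:
  (0, 13/6)
  (23/27, 302/81)
  (0, 1)
  (37/17, 54/17)
  (4/9, 0)
  (22/5, 0)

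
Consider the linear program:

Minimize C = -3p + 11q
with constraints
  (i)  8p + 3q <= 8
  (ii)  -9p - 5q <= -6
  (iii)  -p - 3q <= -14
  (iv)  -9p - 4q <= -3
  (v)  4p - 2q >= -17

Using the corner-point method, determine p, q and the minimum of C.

p = -6/7, q = 104/21, minimum C = 1198/21

Feasible corners and C = -3p + 11q:
  (-6/7, 104/21) → C = 1198/21
  (-5/4, 6) → C = 279/4
  (-23/14, 73/14) → C = 436/7

The optimum lies where 8p + 3q = 8 and -p - 3q = -14.
Solving simultaneously gives p = -6/7, q = 104/21.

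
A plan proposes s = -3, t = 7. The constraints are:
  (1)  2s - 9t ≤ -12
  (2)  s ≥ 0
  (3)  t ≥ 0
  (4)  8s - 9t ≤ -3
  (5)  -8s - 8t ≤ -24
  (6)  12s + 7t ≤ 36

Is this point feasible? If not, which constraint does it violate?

Constraint (2): s = -3, which is not ≥ 0. All other constraints are satisfied.

not feasible — violates (2)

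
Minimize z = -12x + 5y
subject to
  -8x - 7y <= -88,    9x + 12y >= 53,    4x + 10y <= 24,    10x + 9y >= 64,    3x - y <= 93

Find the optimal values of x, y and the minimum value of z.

x = 1169/45, y = -226/15, minimum z = -5806/15

Corner points and z = -12x + 5y:
  (685/33, -368/33) → z = -10060/33
  (178/13, -40/13) → z = -2336/13
  (1169/45, -226/15) → z = -5806/15
  (477/17, -150/17) → z = -6474/17

The optimum lies where 9x + 12y = 53 and 3x - y = 93.
Solving simultaneously gives x = 1169/45, y = -226/15.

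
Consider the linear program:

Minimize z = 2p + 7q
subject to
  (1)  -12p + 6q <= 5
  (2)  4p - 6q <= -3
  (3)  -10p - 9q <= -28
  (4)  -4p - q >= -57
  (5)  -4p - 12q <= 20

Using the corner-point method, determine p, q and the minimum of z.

Feasible corners and z = 2p + 7q:
  (41/56, 193/84) → z = 737/42
  (337/36, 176/9) → z = 2801/18
  (47/32, 71/48) → z = 319/24
  (339/28, 60/7) → z = 1179/14

p = 47/32, q = 71/48, minimum z = 319/24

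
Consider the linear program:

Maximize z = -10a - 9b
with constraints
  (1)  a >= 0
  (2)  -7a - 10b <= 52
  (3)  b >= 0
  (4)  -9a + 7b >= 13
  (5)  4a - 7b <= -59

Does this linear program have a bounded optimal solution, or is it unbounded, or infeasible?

bounded optimum

Corner points and z = -10a - 9b:
  (0, 59/7) → z = -531/7
  (46/5, 479/35) → z = -7531/35
The feasible region has finitely many vertices and no improving ray; the maximum is -531/7 at (0, 59/7).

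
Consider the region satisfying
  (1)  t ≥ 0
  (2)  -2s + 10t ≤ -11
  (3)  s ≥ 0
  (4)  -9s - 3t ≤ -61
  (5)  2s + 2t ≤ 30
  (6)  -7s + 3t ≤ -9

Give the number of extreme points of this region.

4

Intersecting each pair of boundary lines and keeping only the points that satisfy every inequality leaves:
  (61/9, 0)
  (15, 0)
  (643/96, 23/96)
  (161/12, 19/12)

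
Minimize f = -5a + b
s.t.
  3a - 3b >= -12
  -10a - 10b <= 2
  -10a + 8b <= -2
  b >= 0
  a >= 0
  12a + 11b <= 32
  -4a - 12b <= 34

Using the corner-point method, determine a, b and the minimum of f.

Corner points and f = -5a + b:
  (1/5, 0) → f = -1
  (139/103, 148/103) → f = -547/103
  (8/3, 0) → f = -40/3

At the optimal vertex, b = 0 and 12a + 11b = 32.
Solving simultaneously gives a = 8/3, b = 0.

a = 8/3, b = 0, minimum f = -40/3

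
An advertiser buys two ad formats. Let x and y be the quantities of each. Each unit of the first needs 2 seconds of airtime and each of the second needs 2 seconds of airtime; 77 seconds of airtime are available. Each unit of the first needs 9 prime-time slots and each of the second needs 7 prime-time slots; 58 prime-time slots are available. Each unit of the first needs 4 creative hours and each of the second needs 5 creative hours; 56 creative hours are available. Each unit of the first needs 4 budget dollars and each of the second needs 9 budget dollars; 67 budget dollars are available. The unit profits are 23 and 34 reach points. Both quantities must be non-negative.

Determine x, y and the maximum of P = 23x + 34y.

x = 1, y = 7, maximum P = 261

Feasible corners and P = 23x + 34y:
  (0, 0) → P = 0
  (0, 67/9) → P = 2278/9
  (58/9, 0) → P = 1334/9
  (1, 7) → P = 261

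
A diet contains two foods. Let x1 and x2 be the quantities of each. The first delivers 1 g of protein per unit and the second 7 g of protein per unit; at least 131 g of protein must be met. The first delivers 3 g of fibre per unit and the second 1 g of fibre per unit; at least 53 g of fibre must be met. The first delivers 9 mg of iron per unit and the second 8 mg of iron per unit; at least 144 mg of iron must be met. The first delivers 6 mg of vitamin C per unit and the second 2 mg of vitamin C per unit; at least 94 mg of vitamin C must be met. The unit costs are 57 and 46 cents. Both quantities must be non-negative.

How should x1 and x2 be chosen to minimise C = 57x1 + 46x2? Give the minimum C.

x1 = 12, x2 = 17, minimum C = 1466

Feasible corners and C = 57x1 + 46x2:
  (0, 53) → C = 2438
  (131, 0) → C = 7467
  (12, 17) → C = 1466
The feasible region is unbounded (it extends along (0, 1), (1, 0)), but C strictly increases along every unbounded feasible direction, so there is no improving ray and the minimum is attained at a vertex.

At the optimal vertex, x1 + 7x2 = 131 and 3x1 + x2 = 53.
Solving simultaneously gives x1 = 12, x2 = 17.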